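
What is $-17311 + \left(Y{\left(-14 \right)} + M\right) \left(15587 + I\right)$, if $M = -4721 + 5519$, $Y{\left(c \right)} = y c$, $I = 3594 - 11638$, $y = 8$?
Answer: $5157187$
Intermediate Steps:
$I = -8044$
$Y{\left(c \right)} = 8 c$
$M = 798$
$-17311 + \left(Y{\left(-14 \right)} + M\right) \left(15587 + I\right) = -17311 + \left(8 \left(-14\right) + 798\right) \left(15587 - 8044\right) = -17311 + \left(-112 + 798\right) 7543 = -17311 + 686 \cdot 7543 = -17311 + 5174498 = 5157187$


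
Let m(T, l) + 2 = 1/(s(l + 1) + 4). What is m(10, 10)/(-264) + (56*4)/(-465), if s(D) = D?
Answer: -58237/122760 ≈ -0.47440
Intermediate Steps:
m(T, l) = -2 + 1/(5 + l) (m(T, l) = -2 + 1/((l + 1) + 4) = -2 + 1/((1 + l) + 4) = -2 + 1/(5 + l))
m(10, 10)/(-264) + (56*4)/(-465) = ((-9 - 2*10)/(5 + 10))/(-264) + (56*4)/(-465) = ((-9 - 20)/15)*(-1/264) + 224*(-1/465) = ((1/15)*(-29))*(-1/264) - 224/465 = -29/15*(-1/264) - 224/465 = 29/3960 - 224/465 = -58237/122760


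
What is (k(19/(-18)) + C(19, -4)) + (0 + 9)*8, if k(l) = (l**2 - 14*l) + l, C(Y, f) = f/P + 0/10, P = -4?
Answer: 28459/324 ≈ 87.836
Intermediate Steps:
C(Y, f) = -f/4 (C(Y, f) = f/(-4) + 0/10 = f*(-1/4) + 0*(1/10) = -f/4 + 0 = -f/4)
k(l) = l**2 - 13*l
(k(19/(-18)) + C(19, -4)) + (0 + 9)*8 = ((19/(-18))*(-13 + 19/(-18)) - 1/4*(-4)) + (0 + 9)*8 = ((19*(-1/18))*(-13 + 19*(-1/18)) + 1) + 9*8 = (-19*(-13 - 19/18)/18 + 1) + 72 = (-19/18*(-253/18) + 1) + 72 = (4807/324 + 1) + 72 = 5131/324 + 72 = 28459/324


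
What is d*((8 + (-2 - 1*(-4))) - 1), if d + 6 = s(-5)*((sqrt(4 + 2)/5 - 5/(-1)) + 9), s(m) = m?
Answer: -684 - 9*sqrt(6) ≈ -706.04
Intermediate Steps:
d = -76 - sqrt(6) (d = -6 - 5*((sqrt(4 + 2)/5 - 5/(-1)) + 9) = -6 - 5*((sqrt(6)*(1/5) - 5*(-1)) + 9) = -6 - 5*((sqrt(6)/5 + 5) + 9) = -6 - 5*((5 + sqrt(6)/5) + 9) = -6 - 5*(14 + sqrt(6)/5) = -6 + (-70 - sqrt(6)) = -76 - sqrt(6) ≈ -78.449)
d*((8 + (-2 - 1*(-4))) - 1) = (-76 - sqrt(6))*((8 + (-2 - 1*(-4))) - 1) = (-76 - sqrt(6))*((8 + (-2 + 4)) - 1) = (-76 - sqrt(6))*((8 + 2) - 1) = (-76 - sqrt(6))*(10 - 1) = (-76 - sqrt(6))*9 = -684 - 9*sqrt(6)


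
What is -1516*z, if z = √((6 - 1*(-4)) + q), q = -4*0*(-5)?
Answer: -1516*√10 ≈ -4794.0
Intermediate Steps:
q = 0 (q = 0*(-5) = 0)
z = √10 (z = √((6 - 1*(-4)) + 0) = √((6 + 4) + 0) = √(10 + 0) = √10 ≈ 3.1623)
-1516*z = -1516*√10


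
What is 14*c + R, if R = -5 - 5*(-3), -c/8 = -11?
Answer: 1242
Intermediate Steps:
c = 88 (c = -8*(-11) = 88)
R = 10 (R = -5 + 15 = 10)
14*c + R = 14*88 + 10 = 1232 + 10 = 1242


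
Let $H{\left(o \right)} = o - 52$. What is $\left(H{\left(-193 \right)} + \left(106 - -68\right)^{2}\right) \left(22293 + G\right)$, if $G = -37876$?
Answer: $-467973073$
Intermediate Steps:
$H{\left(o \right)} = -52 + o$
$\left(H{\left(-193 \right)} + \left(106 - -68\right)^{2}\right) \left(22293 + G\right) = \left(\left(-52 - 193\right) + \left(106 - -68\right)^{2}\right) \left(22293 - 37876\right) = \left(-245 + \left(106 + 68\right)^{2}\right) \left(-15583\right) = \left(-245 + 174^{2}\right) \left(-15583\right) = \left(-245 + 30276\right) \left(-15583\right) = 30031 \left(-15583\right) = -467973073$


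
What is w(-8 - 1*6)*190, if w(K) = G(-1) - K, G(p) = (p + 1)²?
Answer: 2660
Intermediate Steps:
G(p) = (1 + p)²
w(K) = -K (w(K) = (1 - 1)² - K = 0² - K = 0 - K = -K)
w(-8 - 1*6)*190 = -(-8 - 1*6)*190 = -(-8 - 6)*190 = -1*(-14)*190 = 14*190 = 2660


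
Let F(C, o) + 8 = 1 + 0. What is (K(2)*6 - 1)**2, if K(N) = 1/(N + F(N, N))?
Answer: 121/25 ≈ 4.8400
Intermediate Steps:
F(C, o) = -7 (F(C, o) = -8 + (1 + 0) = -8 + 1 = -7)
K(N) = 1/(-7 + N) (K(N) = 1/(N - 7) = 1/(-7 + N))
(K(2)*6 - 1)**2 = (6/(-7 + 2) - 1)**2 = (6/(-5) - 1)**2 = (-1/5*6 - 1)**2 = (-6/5 - 1)**2 = (-11/5)**2 = 121/25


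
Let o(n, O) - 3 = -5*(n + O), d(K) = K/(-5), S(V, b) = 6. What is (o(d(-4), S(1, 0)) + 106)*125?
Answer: 9375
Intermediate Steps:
d(K) = -K/5 (d(K) = K*(-1/5) = -K/5)
o(n, O) = 3 - 5*O - 5*n (o(n, O) = 3 - 5*(n + O) = 3 - 5*(O + n) = 3 + (-5*O - 5*n) = 3 - 5*O - 5*n)
(o(d(-4), S(1, 0)) + 106)*125 = ((3 - 5*6 - (-1)*(-4)) + 106)*125 = ((3 - 30 - 5*4/5) + 106)*125 = ((3 - 30 - 4) + 106)*125 = (-31 + 106)*125 = 75*125 = 9375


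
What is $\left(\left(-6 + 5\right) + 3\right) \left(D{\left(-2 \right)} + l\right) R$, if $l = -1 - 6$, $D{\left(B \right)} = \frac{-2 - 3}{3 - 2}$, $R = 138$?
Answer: $-3312$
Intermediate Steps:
$D{\left(B \right)} = -5$ ($D{\left(B \right)} = - \frac{5}{1} = \left(-5\right) 1 = -5$)
$l = -7$ ($l = -1 - 6 = -7$)
$\left(\left(-6 + 5\right) + 3\right) \left(D{\left(-2 \right)} + l\right) R = \left(\left(-6 + 5\right) + 3\right) \left(-5 - 7\right) 138 = \left(-1 + 3\right) \left(-12\right) 138 = 2 \left(-12\right) 138 = \left(-24\right) 138 = -3312$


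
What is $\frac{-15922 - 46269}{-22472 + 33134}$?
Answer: $- \frac{62191}{10662} \approx -5.833$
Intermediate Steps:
$\frac{-15922 - 46269}{-22472 + 33134} = - \frac{62191}{10662}$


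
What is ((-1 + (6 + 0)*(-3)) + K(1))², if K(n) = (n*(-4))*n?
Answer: 529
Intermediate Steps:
K(n) = -4*n² (K(n) = (-4*n)*n = -4*n²)
((-1 + (6 + 0)*(-3)) + K(1))² = ((-1 + (6 + 0)*(-3)) - 4*1²)² = ((-1 + 6*(-3)) - 4*1)² = ((-1 - 18) - 4)² = (-19 - 4)² = (-23)² = 529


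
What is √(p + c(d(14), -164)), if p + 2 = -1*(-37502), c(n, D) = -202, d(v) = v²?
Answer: √37298 ≈ 193.13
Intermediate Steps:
p = 37500 (p = -2 - 1*(-37502) = -2 + 37502 = 37500)
√(p + c(d(14), -164)) = √(37500 - 202) = √37298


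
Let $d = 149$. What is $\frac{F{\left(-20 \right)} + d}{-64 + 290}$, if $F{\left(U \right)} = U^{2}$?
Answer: $\frac{549}{226} \approx 2.4292$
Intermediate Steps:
$\frac{F{\left(-20 \right)} + d}{-64 + 290} = \frac{\left(-20\right)^{2} + 149}{-64 + 290} = \frac{400 + 149}{226} = 549 \cdot \frac{1}{226} = \frac{549}{226}$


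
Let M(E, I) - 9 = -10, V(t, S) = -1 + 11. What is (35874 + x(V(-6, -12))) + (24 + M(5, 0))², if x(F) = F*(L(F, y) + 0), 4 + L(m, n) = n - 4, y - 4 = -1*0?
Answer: 36363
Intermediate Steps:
y = 4 (y = 4 - 1*0 = 4 + 0 = 4)
L(m, n) = -8 + n (L(m, n) = -4 + (n - 4) = -4 + (-4 + n) = -8 + n)
V(t, S) = 10
M(E, I) = -1 (M(E, I) = 9 - 10 = -1)
x(F) = -4*F (x(F) = F*((-8 + 4) + 0) = F*(-4 + 0) = F*(-4) = -4*F)
(35874 + x(V(-6, -12))) + (24 + M(5, 0))² = (35874 - 4*10) + (24 - 1)² = (35874 - 40) + 23² = 35834 + 529 = 36363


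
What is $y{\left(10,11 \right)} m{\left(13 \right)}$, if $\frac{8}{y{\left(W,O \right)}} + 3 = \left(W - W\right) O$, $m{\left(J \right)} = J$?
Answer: $- \frac{104}{3} \approx -34.667$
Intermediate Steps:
$y{\left(W,O \right)} = - \frac{8}{3}$ ($y{\left(W,O \right)} = \frac{8}{-3 + \left(W - W\right) O} = \frac{8}{-3 + 0 O} = \frac{8}{-3 + 0} = \frac{8}{-3} = 8 \left(- \frac{1}{3}\right) = - \frac{8}{3}$)
$y{\left(10,11 \right)} m{\left(13 \right)} = \left(- \frac{8}{3}\right) 13 = - \frac{104}{3}$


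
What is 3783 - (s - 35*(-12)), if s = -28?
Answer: 3391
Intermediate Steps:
3783 - (s - 35*(-12)) = 3783 - (-28 - 35*(-12)) = 3783 - (-28 + 420) = 3783 - 1*392 = 3783 - 392 = 3391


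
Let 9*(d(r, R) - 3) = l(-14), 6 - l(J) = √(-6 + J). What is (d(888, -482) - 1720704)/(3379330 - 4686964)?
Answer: 5162101/3922902 + I*√5/5884353 ≈ 1.3159 + 3.8e-7*I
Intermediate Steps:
l(J) = 6 - √(-6 + J)
d(r, R) = 11/3 - 2*I*√5/9 (d(r, R) = 3 + (6 - √(-6 - 14))/9 = 3 + (6 - √(-20))/9 = 3 + (6 - 2*I*√5)/9 = 3 + (⅔ - 2*I*√5/9) = 11/3 - 2*I*√5/9)
(d(888, -482) - 1720704)/(3379330 - 4686964) = ((11/3 - 2*I*√5/9) - 1720704)/(3379330 - 4686964) = (-5162101/3 - 2*I*√5/9)/(-1307634) = (-5162101/3 - 2*I*√5/9)*(-1/1307634) = 5162101/3922902 + I*√5/5884353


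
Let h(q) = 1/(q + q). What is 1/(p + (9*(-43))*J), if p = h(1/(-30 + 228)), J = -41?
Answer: 1/15966 ≈ 6.2633e-5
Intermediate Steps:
h(q) = 1/(2*q)
p = 99 (p = 1/(2*(1/(-30 + 228))) = 1/(2*(1/198)) = (½)*198 = 99)
1/(p + (9*(-43))*J) = 1/(99 + (9*(-43))*(-41)) = 1/(99 - 387*(-41)) = 1/(99 + 15867) = 1/15966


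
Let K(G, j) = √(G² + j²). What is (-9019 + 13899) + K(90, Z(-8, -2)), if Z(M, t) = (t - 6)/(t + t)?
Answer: 4880 + 2*√2026 ≈ 4970.0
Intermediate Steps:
Z(M, t) = (-6 + t)/(2*t) (Z(M, t) = (-6 + t)/((2*t)) = (-6 + t)*(1/(2*t)) = (-6 + t)/(2*t))
(-9019 + 13899) + K(90, Z(-8, -2)) = (-9019 + 13899) + √(90² + ((½)*(-6 - 2)/(-2))²) = 4880 + √(8100 + ((½)*(-½)*(-8))²) = 4880 + √(8100 + 2²) = 4880 + √(8100 + 4) = 4880 + √8104 = 4880 + 2*√2026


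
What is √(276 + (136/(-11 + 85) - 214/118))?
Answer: √1315390663/2183 ≈ 16.614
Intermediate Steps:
√(276 + (136/(-11 + 85) - 214/118)) = √(276 + (136/74 - 214*1/118)) = √(276 + (136*(1/74) - 107/59)) = √(276 + (68/37 - 107/59)) = √(276 + 53/2183) = √(602561/2183) = √1315390663/2183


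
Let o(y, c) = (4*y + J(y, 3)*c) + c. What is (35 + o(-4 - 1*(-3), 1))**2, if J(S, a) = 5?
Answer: 1369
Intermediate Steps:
o(y, c) = 4*y + 6*c (o(y, c) = (4*y + 5*c) + c = 4*y + 6*c)
(35 + o(-4 - 1*(-3), 1))**2 = (35 + (4*(-4 - 1*(-3)) + 6*1))**2 = (35 + (4*(-4 + 3) + 6))**2 = (35 + (4*(-1) + 6))**2 = (35 + (-4 + 6))**2 = (35 + 2)**2 = 37**2 = 1369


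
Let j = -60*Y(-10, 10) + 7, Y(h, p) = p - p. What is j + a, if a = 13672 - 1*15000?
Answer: -1321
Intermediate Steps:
Y(h, p) = 0
a = -1328 (a = 13672 - 15000 = -1328)
j = 7 (j = -60*0 + 7 = 0 + 7 = 7)
j + a = 7 - 1328 = -1321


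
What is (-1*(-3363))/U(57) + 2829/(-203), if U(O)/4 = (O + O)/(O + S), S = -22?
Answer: 396563/1624 ≈ 244.19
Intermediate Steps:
U(O) = 8*O/(-22 + O) (U(O) = 4*((O + O)/(O - 22)) = 4*((2*O)/(-22 + O)) = 4*(2*O/(-22 + O)) = 8*O/(-22 + O))
(-1*(-3363))/U(57) + 2829/(-203) = (-1*(-3363))/((8*57/(-22 + 57))) + 2829/(-203) = 3363/((8*57/35)) + 2829*(-1/203) = 3363/((8*57*(1/35))) - 2829/203 = 3363/(456/35) - 2829/203 = 3363*(35/456) - 2829/203 = 2065/8 - 2829/203 = 396563/1624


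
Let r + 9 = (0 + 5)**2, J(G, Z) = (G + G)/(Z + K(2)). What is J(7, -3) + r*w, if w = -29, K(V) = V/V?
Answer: -471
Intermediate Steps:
K(V) = 1
J(G, Z) = 2*G/(1 + Z) (J(G, Z) = (G + G)/(Z + 1) = (2*G)/(1 + Z) = 2*G/(1 + Z))
r = 16 (r = -9 + (0 + 5)**2 = -9 + 5**2 = -9 + 25 = 16)
J(7, -3) + r*w = 2*7/(1 - 3) + 16*(-29) = 2*7/(-2) - 464 = 2*7*(-1/2) - 464 = -7 - 464 = -471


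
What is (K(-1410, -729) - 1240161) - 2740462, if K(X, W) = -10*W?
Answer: -3973333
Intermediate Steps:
(K(-1410, -729) - 1240161) - 2740462 = (-10*(-729) - 1240161) - 2740462 = (7290 - 1240161) - 2740462 = -1232871 - 2740462 = -3973333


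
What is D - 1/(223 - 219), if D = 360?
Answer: 1439/4 ≈ 359.75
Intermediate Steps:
D - 1/(223 - 219) = 360 - 1/(223 - 219) = 360 - 1/4 = 1439/4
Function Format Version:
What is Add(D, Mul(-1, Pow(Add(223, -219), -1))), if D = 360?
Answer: Rational(1439, 4) ≈ 359.75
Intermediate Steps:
Add(D, Mul(-1, Pow(Add(223, -219), -1))) = Add(360, Mul(-1, Pow(Add(223, -219), -1))) = Add(360, Mul(-1, Pow(4, -1))) = Add(360, Mul(-1, Rational(1, 4))) = Add(360, Rational(-1, 4)) = Rational(1439, 4)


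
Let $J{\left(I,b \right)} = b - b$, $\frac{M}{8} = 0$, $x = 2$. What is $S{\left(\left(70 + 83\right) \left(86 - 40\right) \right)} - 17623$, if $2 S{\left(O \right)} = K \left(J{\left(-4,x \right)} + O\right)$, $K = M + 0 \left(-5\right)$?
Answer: $-17623$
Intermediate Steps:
$M = 0$ ($M = 8 \cdot 0 = 0$)
$J{\left(I,b \right)} = 0$
$K = 0$ ($K = 0 + 0 \left(-5\right) = 0 + 0 = 0$)
$S{\left(O \right)} = 0$ ($S{\left(O \right)} = \frac{0 \left(0 + O\right)}{2} = \frac{0 O}{2} = \frac{1}{2} \cdot 0 = 0$)
$S{\left(\left(70 + 83\right) \left(86 - 40\right) \right)} - 17623 = 0 - 17623 = -17623$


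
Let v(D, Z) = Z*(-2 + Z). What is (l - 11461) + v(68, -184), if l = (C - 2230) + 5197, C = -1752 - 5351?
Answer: 18627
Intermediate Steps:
C = -7103
l = -4136 (l = (-7103 - 2230) + 5197 = -9333 + 5197 = -4136)
(l - 11461) + v(68, -184) = (-4136 - 11461) - 184*(-2 - 184) = -15597 - 184*(-186) = -15597 + 34224 = 18627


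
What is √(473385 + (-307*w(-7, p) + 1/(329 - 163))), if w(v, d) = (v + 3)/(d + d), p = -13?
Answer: √2204316979202/2158 ≈ 688.00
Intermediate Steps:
w(v, d) = (3 + v)/(2*d) (w(v, d) = (3 + v)/((2*d)) = (3 + v)*(1/(2*d)) = (3 + v)/(2*d))
√(473385 + (-307*w(-7, p) + 1/(329 - 163))) = √(473385 + (-307*(3 - 7)/(2*(-13)) + 1/(329 - 163))) = √(473385 + (-307*(-1)*(-4)/(2*13) + 1/166)) = √(473385 + (-307*2/13 + 1/166)) = √(473385 + (-614/13 + 1/166)) = √(473385 - 101911/2158) = √(1021462919/2158) = √2204316979202/2158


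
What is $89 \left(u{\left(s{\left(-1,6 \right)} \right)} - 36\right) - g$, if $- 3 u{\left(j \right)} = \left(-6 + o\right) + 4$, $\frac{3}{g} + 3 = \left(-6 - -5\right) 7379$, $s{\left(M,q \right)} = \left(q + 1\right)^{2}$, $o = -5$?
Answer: $- \frac{66356789}{22146} \approx -2996.3$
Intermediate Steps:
$s{\left(M,q \right)} = \left(1 + q\right)^{2}$
$g = - \frac{3}{7382}$ ($g = \frac{3}{-3 + \left(-6 - -5\right) 7379} = \frac{3}{-3 + \left(-6 + 5\right) 7379} = \frac{3}{-3 - 7379} = \frac{3}{-7382} = 3 \left(- \frac{1}{7382}\right) = - \frac{3}{7382} \approx -0.00040639$)
$u{\left(j \right)} = \frac{7}{3}$ ($u{\left(j \right)} = - \frac{\left(-6 - 5\right) + 4}{3} = - \frac{-11 + 4}{3} = \left(- \frac{1}{3}\right) \left(-7\right) = \frac{7}{3}$)
$89 \left(u{\left(s{\left(-1,6 \right)} \right)} - 36\right) - g = 89 \left(\frac{7}{3} - 36\right) - - \frac{3}{7382} = 89 \left(- \frac{101}{3}\right) + \frac{3}{7382} = - \frac{8989}{3} + \frac{3}{7382} = - \frac{66356789}{22146}$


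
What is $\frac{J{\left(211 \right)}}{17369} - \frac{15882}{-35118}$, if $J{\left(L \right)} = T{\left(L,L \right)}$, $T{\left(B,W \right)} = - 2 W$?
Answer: $\frac{43505777}{101660757} \approx 0.42795$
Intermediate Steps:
$J{\left(L \right)} = - 2 L$
$\frac{J{\left(211 \right)}}{17369} - \frac{15882}{-35118} = \frac{\left(-2\right) 211}{17369} - \frac{15882}{-35118} = \left(-422\right) \frac{1}{17369} - - \frac{2647}{5853} = - \frac{422}{17369} + \frac{2647}{5853} = \frac{43505777}{101660757}$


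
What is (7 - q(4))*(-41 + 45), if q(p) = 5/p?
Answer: 23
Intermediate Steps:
(7 - q(4))*(-41 + 45) = (7 - 5/4)*(-41 + 45) = (7 - 5/4)*4 = (23/4)*4 = 23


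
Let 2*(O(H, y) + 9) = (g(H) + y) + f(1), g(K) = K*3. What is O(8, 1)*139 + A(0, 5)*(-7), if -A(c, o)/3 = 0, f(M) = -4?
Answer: 417/2 ≈ 208.50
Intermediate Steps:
g(K) = 3*K
A(c, o) = 0 (A(c, o) = -3*0 = 0)
O(H, y) = -11 + y/2 + 3*H/2 (O(H, y) = -9 + ((3*H + y) - 4)/2 = -9 + ((y + 3*H) - 4)/2 = -9 + (-4 + y + 3*H)/2 = -9 + (-2 + y/2 + 3*H/2) = -11 + y/2 + 3*H/2)
O(8, 1)*139 + A(0, 5)*(-7) = (-11 + (½)*1 + (3/2)*8)*139 + 0*(-7) = (-11 + ½ + 12)*139 + 0 = (3/2)*139 + 0 = 417/2 + 0 = 417/2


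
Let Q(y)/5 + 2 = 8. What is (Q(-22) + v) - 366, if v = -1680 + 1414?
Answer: -602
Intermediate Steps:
v = -266
Q(y) = 30 (Q(y) = -10 + 5*8 = -10 + 40 = 30)
(Q(-22) + v) - 366 = (30 - 266) - 366 = -236 - 366 = -602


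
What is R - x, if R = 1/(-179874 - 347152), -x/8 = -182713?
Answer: -770356012305/527026 ≈ -1.4617e+6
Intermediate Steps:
x = 1461704 (x = -8*(-182713) = 1461704)
R = -1/527026 (R = 1/(-527026) = -1/527026 ≈ -1.8974e-6)
R - x = -1/527026 - 1*1461704 = -1/527026 - 1461704 = -770356012305/527026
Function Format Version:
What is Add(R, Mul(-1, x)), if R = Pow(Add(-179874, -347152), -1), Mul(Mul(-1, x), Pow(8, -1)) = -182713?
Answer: Rational(-770356012305, 527026) ≈ -1.4617e+6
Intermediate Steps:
x = 1461704 (x = Mul(-8, -182713) = 1461704)
R = Rational(-1, 527026) (R = Pow(-527026, -1) = Rational(-1, 527026) ≈ -1.8974e-6)
Add(R, Mul(-1, x)) = Add(Rational(-1, 527026), Mul(-1, 1461704)) = Add(Rational(-1, 527026), -1461704) = Rational(-770356012305, 527026)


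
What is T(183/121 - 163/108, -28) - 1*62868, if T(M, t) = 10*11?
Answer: -62758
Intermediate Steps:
T(M, t) = 110
T(183/121 - 163/108, -28) - 1*62868 = 110 - 1*62868 = 110 - 62868 = -62758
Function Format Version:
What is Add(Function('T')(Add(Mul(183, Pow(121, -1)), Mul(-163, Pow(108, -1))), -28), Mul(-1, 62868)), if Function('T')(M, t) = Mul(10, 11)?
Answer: -62758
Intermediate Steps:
Function('T')(M, t) = 110
Add(Function('T')(Add(Mul(183, Pow(121, -1)), Mul(-163, Pow(108, -1))), -28), Mul(-1, 62868)) = Add(110, Mul(-1, 62868)) = Add(110, -62868) = -62758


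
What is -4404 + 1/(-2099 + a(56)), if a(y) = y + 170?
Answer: -8248693/1873 ≈ -4404.0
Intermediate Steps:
a(y) = 170 + y
-4404 + 1/(-2099 + a(56)) = -4404 + 1/(-2099 + (170 + 56)) = -4404 + 1/(-2099 + 226) = -4404 + 1/(-1873) = -4404 - 1/1873 = -8248693/1873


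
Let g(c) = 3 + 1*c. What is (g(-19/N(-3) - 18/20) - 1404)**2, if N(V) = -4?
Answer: 780811249/400 ≈ 1.9520e+6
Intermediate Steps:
g(c) = 3 + c
(g(-19/N(-3) - 18/20) - 1404)**2 = ((3 + (-19/(-4) - 18/20)) - 1404)**2 = ((3 + (-19*(-1/4) - 18*1/20)) - 1404)**2 = ((3 + (19/4 - 9/10)) - 1404)**2 = ((3 + 77/20) - 1404)**2 = (137/20 - 1404)**2 = (-27943/20)**2 = 780811249/400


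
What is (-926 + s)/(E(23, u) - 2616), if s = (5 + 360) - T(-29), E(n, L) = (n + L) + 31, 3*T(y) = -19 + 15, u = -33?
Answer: 1679/7785 ≈ 0.21567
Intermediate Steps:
T(y) = -4/3 (T(y) = (-19 + 15)/3 = (⅓)*(-4) = -4/3)
E(n, L) = 31 + L + n (E(n, L) = (L + n) + 31 = 31 + L + n)
s = 1099/3 (s = (5 + 360) - 1*(-4/3) = 365 + 4/3 = 1099/3 ≈ 366.33)
(-926 + s)/(E(23, u) - 2616) = (-926 + 1099/3)/((31 - 33 + 23) - 2616) = -1679/(3*(21 - 2616)) = -1679/3/(-2595) = -1679/3*(-1/2595) = 1679/7785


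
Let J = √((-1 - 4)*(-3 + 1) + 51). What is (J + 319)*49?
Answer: 15631 + 49*√61 ≈ 16014.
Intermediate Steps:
J = √61 (J = √(-5*(-2) + 51) = √(10 + 51) = √61 ≈ 7.8102)
(J + 319)*49 = (√61 + 319)*49 = (319 + √61)*49 = 15631 + 49*√61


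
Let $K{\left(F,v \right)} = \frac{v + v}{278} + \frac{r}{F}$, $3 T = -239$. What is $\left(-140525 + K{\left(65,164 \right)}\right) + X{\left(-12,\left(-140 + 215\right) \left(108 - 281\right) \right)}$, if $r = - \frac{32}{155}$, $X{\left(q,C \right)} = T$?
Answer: $- \frac{590713927394}{4201275} \approx -1.406 \cdot 10^{5}$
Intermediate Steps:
$T = - \frac{239}{3}$ ($T = \frac{1}{3} \left(-239\right) = - \frac{239}{3} \approx -79.667$)
$X{\left(q,C \right)} = - \frac{239}{3}$
$r = - \frac{32}{155}$ ($r = \left(-32\right) \frac{1}{155} = - \frac{32}{155} \approx -0.20645$)
$K{\left(F,v \right)} = - \frac{32}{155 F} + \frac{v}{139}$ ($K{\left(F,v \right)} = \frac{v + v}{278} - \frac{32}{155 F} = 2 v \frac{1}{278} - \frac{32}{155 F} = \frac{v}{139} - \frac{32}{155 F} = - \frac{32}{155 F} + \frac{v}{139}$)
$\left(-140525 + K{\left(65,164 \right)}\right) + X{\left(-12,\left(-140 + 215\right) \left(108 - 281\right) \right)} = \left(-140525 + \left(- \frac{32}{155 \cdot 65} + \frac{1}{139} \cdot 164\right)\right) - \frac{239}{3} = \left(-140525 + \left(\left(- \frac{32}{155}\right) \frac{1}{65} + \frac{164}{139}\right)\right) - \frac{239}{3} = \left(-140525 + \left(- \frac{32}{10075} + \frac{164}{139}\right)\right) - \frac{239}{3} = \left(-140525 + \frac{1647852}{1400425}\right) - \frac{239}{3} = - \frac{196793075273}{1400425} - \frac{239}{3} = - \frac{590713927394}{4201275}$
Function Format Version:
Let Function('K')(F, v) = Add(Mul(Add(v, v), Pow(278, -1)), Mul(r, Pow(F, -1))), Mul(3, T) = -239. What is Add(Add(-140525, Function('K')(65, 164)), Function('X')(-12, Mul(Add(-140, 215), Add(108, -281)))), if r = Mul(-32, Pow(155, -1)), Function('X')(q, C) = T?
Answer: Rational(-590713927394, 4201275) ≈ -1.4060e+5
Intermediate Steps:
T = Rational(-239, 3) (T = Mul(Rational(1, 3), -239) = Rational(-239, 3) ≈ -79.667)
Function('X')(q, C) = Rational(-239, 3)
r = Rational(-32, 155) (r = Mul(-32, Rational(1, 155)) = Rational(-32, 155) ≈ -0.20645)
Function('K')(F, v) = Add(Mul(Rational(-32, 155), Pow(F, -1)), Mul(Rational(1, 139), v)) (Function('K')(F, v) = Add(Mul(Add(v, v), Pow(278, -1)), Mul(Rational(-32, 155), Pow(F, -1))) = Add(Mul(Mul(2, v), Rational(1, 278)), Mul(Rational(-32, 155), Pow(F, -1))) = Add(Mul(Rational(1, 139), v), Mul(Rational(-32, 155), Pow(F, -1))) = Add(Mul(Rational(-32, 155), Pow(F, -1)), Mul(Rational(1, 139), v)))
Add(Add(-140525, Function('K')(65, 164)), Function('X')(-12, Mul(Add(-140, 215), Add(108, -281)))) = Add(Add(-140525, Add(Mul(Rational(-32, 155), Pow(65, -1)), Mul(Rational(1, 139), 164))), Rational(-239, 3)) = Add(Add(-140525, Add(Mul(Rational(-32, 155), Rational(1, 65)), Rational(164, 139))), Rational(-239, 3)) = Add(Add(-140525, Add(Rational(-32, 10075), Rational(164, 139))), Rational(-239, 3)) = Add(Add(-140525, Rational(1647852, 1400425)), Rational(-239, 3)) = Add(Rational(-196793075273, 1400425), Rational(-239, 3)) = Rational(-590713927394, 4201275)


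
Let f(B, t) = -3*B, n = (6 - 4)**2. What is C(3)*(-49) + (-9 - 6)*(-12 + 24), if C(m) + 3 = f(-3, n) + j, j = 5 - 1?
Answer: -670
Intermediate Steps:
n = 4 (n = 2**2 = 4)
j = 4
C(m) = 10 (C(m) = -3 + (-3*(-3) + 4) = -3 + (9 + 4) = -3 + 13 = 10)
C(3)*(-49) + (-9 - 6)*(-12 + 24) = 10*(-49) + (-9 - 6)*(-12 + 24) = -490 - 15*12 = -490 - 180 = -670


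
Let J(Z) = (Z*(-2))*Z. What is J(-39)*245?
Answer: -745290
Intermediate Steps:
J(Z) = -2*Z² (J(Z) = (-2*Z)*Z = -2*Z²)
J(-39)*245 = -2*(-39)²*245 = -2*1521*245 = -3042*245 = -745290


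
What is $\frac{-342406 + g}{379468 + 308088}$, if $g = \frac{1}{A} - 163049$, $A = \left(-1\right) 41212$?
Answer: $- \frac{20830811461}{28335557872} \approx -0.73515$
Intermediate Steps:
$A = -41212$
$g = - \frac{6719575389}{41212}$ ($g = \frac{1}{-41212} - 163049 = - \frac{1}{41212} - 163049 = - \frac{6719575389}{41212} \approx -1.6305 \cdot 10^{5}$)
$\frac{-342406 + g}{379468 + 308088} = \frac{-342406 - \frac{6719575389}{41212}}{379468 + 308088} = - \frac{20830811461}{41212 \cdot 687556} = \left(- \frac{20830811461}{41212}\right) \frac{1}{687556} = - \frac{20830811461}{28335557872}$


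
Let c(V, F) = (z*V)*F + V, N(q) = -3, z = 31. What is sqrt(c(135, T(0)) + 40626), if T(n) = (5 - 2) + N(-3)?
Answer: 3*sqrt(4529) ≈ 201.89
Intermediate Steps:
T(n) = 0 (T(n) = (5 - 2) - 3 = 3 - 3 = 0)
c(V, F) = V + 31*F*V (c(V, F) = (31*V)*F + V = 31*F*V + V = V + 31*F*V)
sqrt(c(135, T(0)) + 40626) = sqrt(135*(1 + 31*0) + 40626) = sqrt(135*(1 + 0) + 40626) = sqrt(135*1 + 40626) = sqrt(135 + 40626) = sqrt(40761) = 3*sqrt(4529)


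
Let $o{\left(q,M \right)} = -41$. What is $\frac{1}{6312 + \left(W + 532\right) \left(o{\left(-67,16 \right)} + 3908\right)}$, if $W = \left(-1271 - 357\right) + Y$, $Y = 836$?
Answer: $- \frac{1}{999108} \approx -1.0009 \cdot 10^{-6}$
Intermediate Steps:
$W = -792$ ($W = \left(-1271 - 357\right) + 836 = -1628 + 836 = -792$)
$\frac{1}{6312 + \left(W + 532\right) \left(o{\left(-67,16 \right)} + 3908\right)} = \frac{1}{6312 + \left(-792 + 532\right) \left(-41 + 3908\right)} = \frac{1}{6312 - 1005420} = \frac{1}{-999108} = - \frac{1}{999108}$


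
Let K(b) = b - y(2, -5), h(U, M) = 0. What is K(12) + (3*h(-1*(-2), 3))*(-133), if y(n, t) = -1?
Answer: 13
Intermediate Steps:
K(b) = 1 + b (K(b) = b - 1*(-1) = b + 1 = 1 + b)
K(12) + (3*h(-1*(-2), 3))*(-133) = (1 + 12) + (3*0)*(-133) = 13 + 0*(-133) = 13 + 0 = 13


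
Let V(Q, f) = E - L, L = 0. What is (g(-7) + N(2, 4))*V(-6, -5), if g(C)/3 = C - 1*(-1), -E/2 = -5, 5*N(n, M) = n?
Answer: -176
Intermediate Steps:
N(n, M) = n/5
E = 10 (E = -2*(-5) = 10)
g(C) = 3 + 3*C (g(C) = 3*(C - 1*(-1)) = 3*(C + 1) = 3*(1 + C) = 3 + 3*C)
V(Q, f) = 10 (V(Q, f) = 10 - 1*0 = 10 + 0 = 10)
(g(-7) + N(2, 4))*V(-6, -5) = ((3 + 3*(-7)) + (⅕)*2)*10 = ((3 - 21) + ⅖)*10 = (-18 + ⅖)*10 = -88/5*10 = -176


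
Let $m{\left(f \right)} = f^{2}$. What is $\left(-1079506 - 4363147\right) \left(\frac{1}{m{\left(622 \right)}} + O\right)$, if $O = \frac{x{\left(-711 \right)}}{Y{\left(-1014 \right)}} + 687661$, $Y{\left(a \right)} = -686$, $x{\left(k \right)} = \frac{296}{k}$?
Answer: $- \frac{353125867014562168780721}{94350561732} \approx -3.7427 \cdot 10^{12}$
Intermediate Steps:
$O = \frac{167701951201}{243873}$ ($O = \frac{296 \frac{1}{-711}}{-686} + 687661 = 296 \left(- \frac{1}{711}\right) \left(- \frac{1}{686}\right) + 687661 = \left(- \frac{296}{711}\right) \left(- \frac{1}{686}\right) + 687661 = \frac{148}{243873} + 687661 = \frac{167701951201}{243873} \approx 6.8766 \cdot 10^{5}$)
$\left(-1079506 - 4363147\right) \left(\frac{1}{m{\left(622 \right)}} + O\right) = \left(-1079506 - 4363147\right) \left(\frac{1}{622^{2}} + \frac{167701951201}{243873}\right) = - 5442653 \left(\frac{1}{386884} + \frac{167701951201}{243873}\right) = \left(-5442653\right) \frac{64881201688691557}{94350561732} = - \frac{353125867014562168780721}{94350561732}$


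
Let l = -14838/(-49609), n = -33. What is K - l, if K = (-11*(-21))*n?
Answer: -378184245/49609 ≈ -7623.3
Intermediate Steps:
K = -7623 (K = -11*(-21)*(-33) = 231*(-33) = -7623)
l = 14838/49609 (l = -14838*(-1/49609) = 14838/49609 ≈ 0.29910)
K - l = -7623 - 1*14838/49609 = -7623 - 14838/49609 = -378184245/49609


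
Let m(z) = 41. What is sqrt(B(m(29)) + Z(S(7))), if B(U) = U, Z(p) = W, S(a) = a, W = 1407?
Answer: 2*sqrt(362) ≈ 38.053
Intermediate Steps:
Z(p) = 1407
sqrt(B(m(29)) + Z(S(7))) = sqrt(41 + 1407) = sqrt(1448) = 2*sqrt(362)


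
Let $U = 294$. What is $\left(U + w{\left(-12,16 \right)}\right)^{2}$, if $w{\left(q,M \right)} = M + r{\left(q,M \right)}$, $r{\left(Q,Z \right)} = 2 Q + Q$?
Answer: $75076$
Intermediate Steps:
$r{\left(Q,Z \right)} = 3 Q$
$w{\left(q,M \right)} = M + 3 q$
$\left(U + w{\left(-12,16 \right)}\right)^{2} = \left(294 + \left(16 + 3 \left(-12\right)\right)\right)^{2} = \left(294 + \left(16 - 36\right)\right)^{2} = \left(294 - 20\right)^{2} = 274^{2} = 75076$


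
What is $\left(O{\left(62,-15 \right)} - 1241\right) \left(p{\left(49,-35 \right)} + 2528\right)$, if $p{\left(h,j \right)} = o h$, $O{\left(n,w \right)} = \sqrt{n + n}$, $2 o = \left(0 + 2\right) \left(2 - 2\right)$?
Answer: $-3137248 + 5056 \sqrt{31} \approx -3.1091 \cdot 10^{6}$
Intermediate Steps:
$o = 0$ ($o = \frac{\left(0 + 2\right) \left(2 - 2\right)}{2} = \frac{2 \cdot 0}{2} = \frac{1}{2} \cdot 0 = 0$)
$O{\left(n,w \right)} = \sqrt{2} \sqrt{n}$ ($O{\left(n,w \right)} = \sqrt{2 n} = \sqrt{2} \sqrt{n}$)
$p{\left(h,j \right)} = 0$ ($p{\left(h,j \right)} = 0 h = 0$)
$\left(O{\left(62,-15 \right)} - 1241\right) \left(p{\left(49,-35 \right)} + 2528\right) = \left(\sqrt{2} \sqrt{62} - 1241\right) \left(0 + 2528\right) = \left(2 \sqrt{31} - 1241\right) 2528 = \left(-1241 + 2 \sqrt{31}\right) 2528 = -3137248 + 5056 \sqrt{31}$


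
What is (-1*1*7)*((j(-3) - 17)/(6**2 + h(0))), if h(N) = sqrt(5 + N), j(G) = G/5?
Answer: 22176/6455 - 616*sqrt(5)/6455 ≈ 3.2221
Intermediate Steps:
j(G) = G/5 (j(G) = G*(1/5) = G/5)
(-1*1*7)*((j(-3) - 17)/(6**2 + h(0))) = (-1*1*7)*(((1/5)*(-3) - 17)/(6**2 + sqrt(5 + 0))) = (-1*7)*((-3/5 - 17)/(36 + sqrt(5))) = -(-616)/(5*(36 + sqrt(5))) = 616/(5*(36 + sqrt(5)))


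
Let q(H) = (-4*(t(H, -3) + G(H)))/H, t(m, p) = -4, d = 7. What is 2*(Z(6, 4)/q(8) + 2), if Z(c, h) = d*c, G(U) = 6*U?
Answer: 2/11 ≈ 0.18182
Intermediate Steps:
Z(c, h) = 7*c
q(H) = (16 - 24*H)/H (q(H) = (-4*(-4 + 6*H))/H = (16 - 24*H)/H)
2*(Z(6, 4)/q(8) + 2) = 2*((7*6)/(-24 + 16/8) + 2) = 2*(42/(-24 + 16*(⅛)) + 2) = 2*(42/(-24 + 2) + 2) = 2*(42/(-22) + 2) = 2*(42*(-1/22) + 2) = 2*(-21/11 + 2) = 2*(1/11) = 2/11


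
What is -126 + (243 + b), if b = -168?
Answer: -51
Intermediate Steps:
-126 + (243 + b) = -126 + (243 - 168) = -126 + 75 = -51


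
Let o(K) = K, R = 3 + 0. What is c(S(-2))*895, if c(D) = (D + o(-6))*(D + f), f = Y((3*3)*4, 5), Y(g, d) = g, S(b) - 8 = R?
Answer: 210325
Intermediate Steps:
R = 3
S(b) = 11 (S(b) = 8 + 3 = 11)
f = 36 (f = (3*3)*4 = 9*4 = 36)
c(D) = (-6 + D)*(36 + D) (c(D) = (D - 6)*(D + 36) = (-6 + D)*(36 + D))
c(S(-2))*895 = (-216 + 11**2 + 30*11)*895 = (-216 + 121 + 330)*895 = 235*895 = 210325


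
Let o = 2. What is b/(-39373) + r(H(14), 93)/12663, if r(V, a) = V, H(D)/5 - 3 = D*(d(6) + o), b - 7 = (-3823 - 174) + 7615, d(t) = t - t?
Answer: -39800560/498580299 ≈ -0.079828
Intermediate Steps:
d(t) = 0
b = 3625 (b = 7 + ((-3823 - 174) + 7615) = 7 + (-3997 + 7615) = 7 + 3618 = 3625)
H(D) = 15 + 10*D (H(D) = 15 + 5*(D*(0 + 2)) = 15 + 5*(D*2) = 15 + 5*(2*D) = 15 + 10*D)
b/(-39373) + r(H(14), 93)/12663 = 3625/(-39373) + (15 + 10*14)/12663 = 3625*(-1/39373) + (15 + 140)*(1/12663) = -3625/39373 + 155*(1/12663) = -3625/39373 + 155/12663 = -39800560/498580299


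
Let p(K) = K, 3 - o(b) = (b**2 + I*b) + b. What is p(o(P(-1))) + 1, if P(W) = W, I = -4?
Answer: 0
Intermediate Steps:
o(b) = 3 - b**2 + 3*b (o(b) = 3 - ((b**2 - 4*b) + b) = 3 - (b**2 - 3*b) = 3 + (-b**2 + 3*b) = 3 - b**2 + 3*b)
p(o(P(-1))) + 1 = (3 - 1*(-1)**2 + 3*(-1)) + 1 = (3 - 1*1 - 3) + 1 = (3 - 1 - 3) + 1 = -1 + 1 = 0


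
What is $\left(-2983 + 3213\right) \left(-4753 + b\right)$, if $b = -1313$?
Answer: $-1395180$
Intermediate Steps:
$\left(-2983 + 3213\right) \left(-4753 + b\right) = \left(-2983 + 3213\right) \left(-4753 - 1313\right) = 230 \left(-6066\right) = -1395180$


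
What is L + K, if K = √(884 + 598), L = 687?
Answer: 687 + √1482 ≈ 725.50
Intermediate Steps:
K = √1482 ≈ 38.497
L + K = 687 + √1482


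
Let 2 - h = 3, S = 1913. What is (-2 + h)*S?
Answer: -5739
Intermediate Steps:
h = -1 (h = 2 - 1*3 = 2 - 3 = -1)
(-2 + h)*S = (-2 - 1)*1913 = -3*1913 = -5739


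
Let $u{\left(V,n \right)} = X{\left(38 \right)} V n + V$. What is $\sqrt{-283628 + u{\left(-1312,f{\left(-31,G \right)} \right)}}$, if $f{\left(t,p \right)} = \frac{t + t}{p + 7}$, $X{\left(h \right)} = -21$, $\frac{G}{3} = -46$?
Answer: $\frac{2 i \sqrt{1166519499}}{131} \approx 521.44 i$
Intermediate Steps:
$G = -138$ ($G = 3 \left(-46\right) = -138$)
$f{\left(t,p \right)} = \frac{2 t}{7 + p}$
$u{\left(V,n \right)} = V - 21 V n$ ($u{\left(V,n \right)} = - 21 V n + V = V - 21 V n$)
$\sqrt{-283628 + u{\left(-1312,f{\left(-31,G \right)} \right)}} = \sqrt{-283628 - 1312 \left(1 - 21 \cdot 2 \left(-31\right) \frac{1}{7 - 138}\right)} = \sqrt{-283628 - 1312 \left(1 - 21 \cdot 2 \left(-31\right) \frac{1}{-131}\right)} = \sqrt{-283628 - 1312 \left(1 - 21 \cdot 2 \left(-31\right) \left(- \frac{1}{131}\right)\right)} = \sqrt{-283628 - 1312 \left(1 - \frac{1302}{131}\right)} = \sqrt{-283628 - - \frac{1536352}{131}} = \sqrt{-283628 + \frac{1536352}{131}} = \sqrt{- \frac{35618916}{131}} = \frac{2 i \sqrt{1166519499}}{131}$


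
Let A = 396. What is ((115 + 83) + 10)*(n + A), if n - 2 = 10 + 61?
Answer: 97552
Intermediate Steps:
n = 73 (n = 2 + (10 + 61) = 2 + 71 = 73)
((115 + 83) + 10)*(n + A) = ((115 + 83) + 10)*(73 + 396) = (198 + 10)*469 = 208*469 = 97552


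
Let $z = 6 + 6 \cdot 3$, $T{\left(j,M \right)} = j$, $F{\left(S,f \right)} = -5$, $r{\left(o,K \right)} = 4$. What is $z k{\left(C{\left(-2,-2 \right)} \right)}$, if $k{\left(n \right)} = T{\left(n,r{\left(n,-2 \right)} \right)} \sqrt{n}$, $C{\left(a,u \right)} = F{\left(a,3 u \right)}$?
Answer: $- 120 i \sqrt{5} \approx - 268.33 i$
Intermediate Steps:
$C{\left(a,u \right)} = -5$
$z = 24$ ($z = 6 + 18 = 24$)
$k{\left(n \right)} = n^{\frac{3}{2}}$ ($k{\left(n \right)} = n \sqrt{n} = n^{\frac{3}{2}}$)
$z k{\left(C{\left(-2,-2 \right)} \right)} = 24 \left(-5\right)^{\frac{3}{2}} = 24 \left(- 5 i \sqrt{5}\right) = - 120 i \sqrt{5}$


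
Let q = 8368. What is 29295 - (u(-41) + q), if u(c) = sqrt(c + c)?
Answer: 20927 - I*sqrt(82) ≈ 20927.0 - 9.0554*I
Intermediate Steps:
u(c) = sqrt(2)*sqrt(c) (u(c) = sqrt(2*c) = sqrt(2)*sqrt(c))
29295 - (u(-41) + q) = 29295 - (sqrt(2)*sqrt(-41) + 8368) = 29295 - (sqrt(2)*(I*sqrt(41)) + 8368) = 29295 - (I*sqrt(82) + 8368) = 29295 - (8368 + I*sqrt(82)) = 29295 + (-8368 - I*sqrt(82)) = 20927 - I*sqrt(82)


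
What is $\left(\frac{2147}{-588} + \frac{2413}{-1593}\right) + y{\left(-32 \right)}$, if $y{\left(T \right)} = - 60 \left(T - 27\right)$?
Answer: $\frac{1103674115}{312228} \approx 3534.8$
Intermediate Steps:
$y{\left(T \right)} = 1620 - 60 T$ ($y{\left(T \right)} = - 60 \left(-27 + T\right) = 1620 - 60 T$)
$\left(\frac{2147}{-588} + \frac{2413}{-1593}\right) + y{\left(-32 \right)} = \left(\frac{2147}{-588} + \frac{2413}{-1593}\right) + \left(1620 - -1920\right) = \left(2147 \left(- \frac{1}{588}\right) + 2413 \left(- \frac{1}{1593}\right)\right) + \left(1620 + 1920\right) = \left(- \frac{2147}{588} - \frac{2413}{1593}\right) + 3540 = - \frac{1613005}{312228} + 3540 = \frac{1103674115}{312228}$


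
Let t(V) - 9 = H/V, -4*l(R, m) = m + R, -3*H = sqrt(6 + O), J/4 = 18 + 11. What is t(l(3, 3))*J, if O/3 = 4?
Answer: 1044 + 232*sqrt(2)/3 ≈ 1153.4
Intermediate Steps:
J = 116 (J = 4*(18 + 11) = 4*29 = 116)
O = 12 (O = 3*4 = 12)
H = -sqrt(2) (H = -sqrt(6 + 12)/3 = -sqrt(2) ≈ -1.4142)
l(R, m) = -R/4 - m/4 (l(R, m) = -(m + R)/4 = -(R + m)/4 = -R/4 - m/4)
t(V) = 9 - sqrt(2)/V (t(V) = 9 + (-sqrt(2))/V = 9 - sqrt(2)/V)
t(l(3, 3))*J = (9 - sqrt(2)/(-1/4*3 - 1/4*3))*116 = (9 - sqrt(2)/(-3/4 - 3/4))*116 = (9 - sqrt(2)/(-3/2))*116 = (9 - 1*sqrt(2)*(-2/3))*116 = (9 + 2*sqrt(2)/3)*116 = 1044 + 232*sqrt(2)/3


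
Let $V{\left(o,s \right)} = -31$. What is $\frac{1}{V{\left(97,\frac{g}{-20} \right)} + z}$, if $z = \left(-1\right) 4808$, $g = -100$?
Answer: $- \frac{1}{4839} \approx -0.00020665$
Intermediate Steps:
$z = -4808$
$\frac{1}{V{\left(97,\frac{g}{-20} \right)} + z} = \frac{1}{-31 - 4808} = \frac{1}{-4839} = - \frac{1}{4839}$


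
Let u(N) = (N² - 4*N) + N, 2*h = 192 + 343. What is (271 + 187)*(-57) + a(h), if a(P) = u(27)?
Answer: -25458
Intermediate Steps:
h = 535/2 (h = (192 + 343)/2 = (½)*535 = 535/2 ≈ 267.50)
u(N) = N² - 3*N
a(P) = 648 (a(P) = 27*(-3 + 27) = 27*24 = 648)
(271 + 187)*(-57) + a(h) = (271 + 187)*(-57) + 648 = 458*(-57) + 648 = -26106 + 648 = -25458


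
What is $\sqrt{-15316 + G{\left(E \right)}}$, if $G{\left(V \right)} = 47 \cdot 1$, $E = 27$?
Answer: $i \sqrt{15269} \approx 123.57 i$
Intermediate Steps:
$G{\left(V \right)} = 47$
$\sqrt{-15316 + G{\left(E \right)}} = \sqrt{-15316 + 47} = \sqrt{-15269} = i \sqrt{15269}$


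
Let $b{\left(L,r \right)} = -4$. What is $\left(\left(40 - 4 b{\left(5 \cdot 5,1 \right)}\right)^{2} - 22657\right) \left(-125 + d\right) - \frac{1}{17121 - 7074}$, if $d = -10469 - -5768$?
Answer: $\frac{946511252261}{10047} \approx 9.4208 \cdot 10^{7}$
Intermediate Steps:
$d = -4701$ ($d = -10469 + 5768 = -4701$)
$\left(\left(40 - 4 b{\left(5 \cdot 5,1 \right)}\right)^{2} - 22657\right) \left(-125 + d\right) - \frac{1}{17121 - 7074} = \left(\left(40 - -16\right)^{2} - 22657\right) \left(-125 - 4701\right) - \frac{1}{17121 - 7074} = \left(\left(40 + 16\right)^{2} - 22657\right) \left(-4826\right) - \frac{1}{10047} = \left(56^{2} - 22657\right) \left(-4826\right) - \frac{1}{10047} = \left(3136 - 22657\right) \left(-4826\right) - \frac{1}{10047} = \left(-19521\right) \left(-4826\right) - \frac{1}{10047} = 94208346 - \frac{1}{10047} = \frac{946511252261}{10047}$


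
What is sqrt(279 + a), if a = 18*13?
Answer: 3*sqrt(57) ≈ 22.650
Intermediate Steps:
a = 234
sqrt(279 + a) = sqrt(279 + 234) = sqrt(513) = 3*sqrt(57)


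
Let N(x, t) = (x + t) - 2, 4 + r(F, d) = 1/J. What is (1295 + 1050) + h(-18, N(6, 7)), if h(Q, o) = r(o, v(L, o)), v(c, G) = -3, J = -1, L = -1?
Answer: 2340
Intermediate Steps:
r(F, d) = -5 (r(F, d) = -4 + 1/(-1) = -4 - 1 = -5)
N(x, t) = -2 + t + x (N(x, t) = (t + x) - 2 = -2 + t + x)
h(Q, o) = -5
(1295 + 1050) + h(-18, N(6, 7)) = (1295 + 1050) - 5 = 2345 - 5 = 2340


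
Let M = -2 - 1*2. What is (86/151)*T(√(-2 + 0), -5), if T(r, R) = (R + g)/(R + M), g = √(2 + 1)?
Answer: 430/1359 - 86*√3/1359 ≈ 0.20680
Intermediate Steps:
g = √3 ≈ 1.7320
M = -4 (M = -2 - 2 = -4)
T(r, R) = (R + √3)/(-4 + R) (T(r, R) = (R + √3)/(R - 4) = (R + √3)/(-4 + R))
(86/151)*T(√(-2 + 0), -5) = (86/151)*((-5 + √3)/(-4 - 5)) = (86*(1/151))*((-5 + √3)/(-9)) = 86*(-(-5 + √3)/9)/151 = 86*(5/9 - √3/9)/151 = 430/1359 - 86*√3/1359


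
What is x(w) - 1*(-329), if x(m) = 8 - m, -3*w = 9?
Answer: 340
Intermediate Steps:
w = -3 (w = -1/3*9 = -3)
x(w) - 1*(-329) = (8 - 1*(-3)) - 1*(-329) = (8 + 3) + 329 = 11 + 329 = 340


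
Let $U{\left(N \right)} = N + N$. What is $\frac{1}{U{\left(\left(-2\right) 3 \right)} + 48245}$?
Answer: $\frac{1}{48233} \approx 2.0733 \cdot 10^{-5}$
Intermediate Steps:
$U{\left(N \right)} = 2 N$
$\frac{1}{U{\left(\left(-2\right) 3 \right)} + 48245} = \frac{1}{2 \left(\left(-2\right) 3\right) + 48245} = \frac{1}{2 \left(-6\right) + 48245} = \frac{1}{-12 + 48245} = \frac{1}{48233}$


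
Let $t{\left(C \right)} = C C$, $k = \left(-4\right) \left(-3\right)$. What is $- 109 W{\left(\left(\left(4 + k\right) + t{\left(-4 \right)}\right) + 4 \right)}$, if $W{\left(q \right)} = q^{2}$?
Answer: $-141264$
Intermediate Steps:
$k = 12$
$t{\left(C \right)} = C^{2}$
$- 109 W{\left(\left(\left(4 + k\right) + t{\left(-4 \right)}\right) + 4 \right)} = - 109 \left(\left(\left(4 + 12\right) + \left(-4\right)^{2}\right) + 4\right)^{2} = - 109 \left(\left(16 + 16\right) + 4\right)^{2} = - 109 \left(32 + 4\right)^{2} = - 109 \cdot 36^{2} = \left(-109\right) 1296 = -141264$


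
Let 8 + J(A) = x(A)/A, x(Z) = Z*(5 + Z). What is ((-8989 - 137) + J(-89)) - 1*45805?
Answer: -55023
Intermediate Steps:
J(A) = -3 + A (J(A) = -8 + (A*(5 + A))/A = -8 + (5 + A) = -3 + A)
((-8989 - 137) + J(-89)) - 1*45805 = ((-8989 - 137) + (-3 - 89)) - 1*45805 = (-9126 - 92) - 45805 = -9218 - 45805 = -55023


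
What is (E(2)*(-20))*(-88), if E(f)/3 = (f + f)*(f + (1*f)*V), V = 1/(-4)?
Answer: 31680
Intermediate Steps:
V = -¼ (V = 1*(-¼) = -¼ ≈ -0.25000)
E(f) = 9*f²/2 (E(f) = 3*((f + f)*(f + (1*f)*(-¼))) = 3*((2*f)*(f + f*(-¼))) = 3*((2*f)*(f - f/4)) = 3*((2*f)*(3*f/4)) = 3*(3*f²/2) = 9*f²/2)
(E(2)*(-20))*(-88) = (((9/2)*2²)*(-20))*(-88) = (((9/2)*4)*(-20))*(-88) = (18*(-20))*(-88) = -360*(-88) = 31680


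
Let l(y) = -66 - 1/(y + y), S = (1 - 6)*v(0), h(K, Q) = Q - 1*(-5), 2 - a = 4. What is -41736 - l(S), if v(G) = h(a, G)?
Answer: -2083501/50 ≈ -41670.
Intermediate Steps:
a = -2 (a = 2 - 1*4 = 2 - 4 = -2)
h(K, Q) = 5 + Q (h(K, Q) = Q + 5 = 5 + Q)
v(G) = 5 + G
S = -25 (S = (1 - 6)*(5 + 0) = -5*5 = -25)
l(y) = -66 - 1/(2*y)
-41736 - l(S) = -41736 - (-66 - ½/(-25)) = -41736 - (-66 - ½*(-1/25)) = -41736 - (-66 + 1/50) = -41736 - 1*(-3299/50) = -41736 + 3299/50 = -2083501/50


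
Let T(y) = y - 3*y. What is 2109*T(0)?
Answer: 0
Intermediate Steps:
T(y) = -2*y
2109*T(0) = 2109*(-2*0) = 2109*0 = 0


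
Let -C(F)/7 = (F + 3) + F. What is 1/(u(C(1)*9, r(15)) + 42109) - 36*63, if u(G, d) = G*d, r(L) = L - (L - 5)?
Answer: -91931111/40534 ≈ -2268.0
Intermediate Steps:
C(F) = -21 - 14*F (C(F) = -7*((F + 3) + F) = -7*((3 + F) + F) = -7*(3 + 2*F) = -21 - 14*F)
r(L) = 5 (r(L) = L - (-5 + L) = L + (5 - L) = 5)
1/(u(C(1)*9, r(15)) + 42109) - 36*63 = 1/(((-21 - 14*1)*9)*5 + 42109) - 36*63 = 1/(((-21 - 14)*9)*5 + 42109) - 2268 = 1/(-35*9*5 + 42109) - 2268 = 1/(-315*5 + 42109) - 2268 = 1/(-1575 + 42109) - 2268 = 1/40534 - 2268 = -91931111/40534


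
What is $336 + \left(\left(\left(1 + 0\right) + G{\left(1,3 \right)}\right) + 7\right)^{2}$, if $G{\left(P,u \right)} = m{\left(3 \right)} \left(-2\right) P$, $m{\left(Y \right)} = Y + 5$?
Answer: $400$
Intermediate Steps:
$m{\left(Y \right)} = 5 + Y$
$G{\left(P,u \right)} = - 16 P$ ($G{\left(P,u \right)} = \left(5 + 3\right) \left(-2\right) P = 8 \left(-2\right) P = - 16 P$)
$336 + \left(\left(\left(1 + 0\right) + G{\left(1,3 \right)}\right) + 7\right)^{2} = 336 + \left(\left(\left(1 + 0\right) - 16\right) + 7\right)^{2} = 336 + \left(\left(1 - 16\right) + 7\right)^{2} = 336 + \left(-15 + 7\right)^{2} = 336 + \left(-8\right)^{2} = 336 + 64 = 400$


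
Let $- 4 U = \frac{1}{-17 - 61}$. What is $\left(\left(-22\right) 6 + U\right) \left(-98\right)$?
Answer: $\frac{2017967}{156} \approx 12936.0$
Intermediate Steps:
$U = \frac{1}{312}$ ($U = - \frac{1}{4 \left(-17 - 61\right)} = - \frac{1}{4 \left(-78\right)} = \left(- \frac{1}{4}\right) \left(- \frac{1}{78}\right) = \frac{1}{312} \approx 0.0032051$)
$\left(\left(-22\right) 6 + U\right) \left(-98\right) = \left(\left(-22\right) 6 + \frac{1}{312}\right) \left(-98\right) = \left(-132 + \frac{1}{312}\right) \left(-98\right) = \left(- \frac{41183}{312}\right) \left(-98\right) = \frac{2017967}{156}$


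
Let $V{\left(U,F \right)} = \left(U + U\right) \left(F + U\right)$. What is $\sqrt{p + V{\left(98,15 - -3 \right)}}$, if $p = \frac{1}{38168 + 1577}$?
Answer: $\frac{\sqrt{35915264048145}}{39745} \approx 150.78$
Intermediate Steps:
$p = \frac{1}{39745} \approx 2.516 \cdot 10^{-5}$
$V{\left(U,F \right)} = 2 U \left(F + U\right)$
$\sqrt{p + V{\left(98,15 - -3 \right)}} = \sqrt{\frac{1}{39745} + 2 \cdot 98 \left(\left(15 - -3\right) + 98\right)} = \sqrt{\frac{1}{39745} + 2 \cdot 98 \left(\left(15 + 3\right) + 98\right)} = \sqrt{\frac{1}{39745} + 2 \cdot 98 \left(18 + 98\right)} = \sqrt{\frac{1}{39745} + 2 \cdot 98 \cdot 116} = \sqrt{\frac{1}{39745} + 22736} = \sqrt{\frac{903642321}{39745}} = \frac{\sqrt{35915264048145}}{39745}$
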